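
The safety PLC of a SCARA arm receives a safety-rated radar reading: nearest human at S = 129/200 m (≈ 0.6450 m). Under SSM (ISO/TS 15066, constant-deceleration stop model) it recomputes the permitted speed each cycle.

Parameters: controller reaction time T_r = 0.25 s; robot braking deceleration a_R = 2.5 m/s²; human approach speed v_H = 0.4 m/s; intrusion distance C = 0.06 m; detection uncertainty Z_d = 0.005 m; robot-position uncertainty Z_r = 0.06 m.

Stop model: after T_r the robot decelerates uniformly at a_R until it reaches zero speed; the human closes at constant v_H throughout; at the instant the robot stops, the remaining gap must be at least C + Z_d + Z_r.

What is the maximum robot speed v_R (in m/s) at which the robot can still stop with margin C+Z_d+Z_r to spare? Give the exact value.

at the boundary: (1/5)·v² + (41/100)·v + (-21/50) = 0
  disc = (41/100)² − 4·(1/5)·(-21/50) = 5041/10000 ; √disc = 71/100
  v_R = (−(41/100) + 71/100) / (2·(1/5)) = 3/4 m/s
check:
braking lasts T_s = (3/4)/(5/2) = 0.3000 s
robot covers v_R·T_r = 0.7500·0.2500 = 0.1875 m before braking
braking distance = 0.7500²/(2·2.5000) = 0.1125 m
person approaches 0.4000·(0.2500+0.3000) = 0.2200 m
margins: 0.0600+0.0050+0.0600 = 0.1250 m
sum ≈ 0.1875+0.1125+0.2200+0.1250 ≈ 0.6450 m = S ✓

v_R_max = 3/4 m/s = 0.7500 m/s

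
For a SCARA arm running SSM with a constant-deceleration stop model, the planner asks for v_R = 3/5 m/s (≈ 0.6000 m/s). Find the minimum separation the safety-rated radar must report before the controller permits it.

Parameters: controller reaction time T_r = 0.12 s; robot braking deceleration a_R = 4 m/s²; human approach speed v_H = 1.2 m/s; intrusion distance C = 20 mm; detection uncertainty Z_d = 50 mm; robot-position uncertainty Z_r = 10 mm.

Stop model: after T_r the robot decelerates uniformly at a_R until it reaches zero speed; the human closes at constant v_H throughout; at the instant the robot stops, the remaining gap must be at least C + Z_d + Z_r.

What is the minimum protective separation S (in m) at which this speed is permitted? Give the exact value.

braking lasts T_s = (3/5)/4 = 0.1500 s
reaction-phase robot travel = 0.6000·0.1200 = 0.0720 m
braking distance = 0.6000²/(2·4.0000) = 0.0450 m
person approaches 1.2000·(0.1200+0.1500) = 0.3240 m
margins: 0.0200+0.0500+0.0100 = 0.0800 m
S_min ≈ 0.0720+0.0450+0.3240+0.0800  ⇒  S_min = 521/1000 m

S_min = 521/1000 m = 0.5210 m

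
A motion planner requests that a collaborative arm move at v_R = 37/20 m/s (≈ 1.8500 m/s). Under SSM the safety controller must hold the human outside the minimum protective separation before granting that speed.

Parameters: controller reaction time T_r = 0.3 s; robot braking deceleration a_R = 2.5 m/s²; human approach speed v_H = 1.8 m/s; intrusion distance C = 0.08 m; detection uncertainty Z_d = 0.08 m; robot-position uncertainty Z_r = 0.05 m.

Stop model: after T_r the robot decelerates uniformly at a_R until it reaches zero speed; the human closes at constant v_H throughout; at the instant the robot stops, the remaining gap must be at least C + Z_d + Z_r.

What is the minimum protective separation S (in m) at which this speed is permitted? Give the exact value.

S_min = 6643/2000 m = 3.3215 m

stop time T_s = (37/20)/(5/2) = 0.7400 s
robot covers v_R·T_r = 1.8500·0.3000 = 0.5550 m before braking
robot covers 1.8500·0.7400 − ½·2.5000·0.7400² = 0.6845 m while stopping
person approaches 1.8000·(0.3000+0.7400) = 1.8720 m
C+Z_d+Z_r = 0.0800+0.0800+0.0500 = 0.2100 m
S_min ≈ 0.5550+0.6845+1.8720+0.2100  ⇒  S_min = 6643/2000 m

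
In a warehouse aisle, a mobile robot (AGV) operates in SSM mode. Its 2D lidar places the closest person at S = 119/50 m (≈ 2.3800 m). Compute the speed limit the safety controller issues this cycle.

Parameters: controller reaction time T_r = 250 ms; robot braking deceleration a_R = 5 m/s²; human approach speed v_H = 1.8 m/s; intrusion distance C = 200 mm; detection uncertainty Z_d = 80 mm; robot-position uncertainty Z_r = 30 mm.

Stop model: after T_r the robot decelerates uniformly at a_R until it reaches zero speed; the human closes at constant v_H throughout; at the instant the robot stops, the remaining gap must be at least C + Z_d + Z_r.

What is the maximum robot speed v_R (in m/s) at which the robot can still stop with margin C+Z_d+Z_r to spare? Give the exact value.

v_R_max = 2 m/s = 2.0000 m/s

at the boundary: (1/10)·v² + (61/100)·v + (-81/50) = 0
  disc = (61/100)² − 4·(1/10)·(-81/50) = 10201/10000 ; √disc = 101/100
  v_R = (−(61/100) + 101/100) / (2·(1/10)) = 2 m/s
check:
T_s = v_R/a_R = 2/5 = 0.4000 s
reaction-phase robot travel = 2.0000·0.2500 = 0.5000 m
robot covers 2.0000·0.4000 − ½·5.0000·0.4000² = 0.4000 m while stopping
person approaches 1.8000·(0.2500+0.4000) = 1.1700 m
margins: 0.2000+0.0800+0.0300 = 0.3100 m
sum ≈ 0.5000+0.4000+1.1700+0.3100 ≈ 2.3800 m = S ✓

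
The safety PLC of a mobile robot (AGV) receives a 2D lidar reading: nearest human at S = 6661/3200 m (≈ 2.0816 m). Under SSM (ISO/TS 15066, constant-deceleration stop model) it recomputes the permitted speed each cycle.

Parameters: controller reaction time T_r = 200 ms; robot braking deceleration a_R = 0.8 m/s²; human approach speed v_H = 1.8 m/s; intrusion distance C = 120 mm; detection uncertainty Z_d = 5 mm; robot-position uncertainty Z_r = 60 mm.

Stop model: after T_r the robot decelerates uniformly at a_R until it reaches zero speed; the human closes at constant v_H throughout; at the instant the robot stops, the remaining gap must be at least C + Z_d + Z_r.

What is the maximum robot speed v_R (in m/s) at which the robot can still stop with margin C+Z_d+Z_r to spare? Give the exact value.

v_R_max = 11/20 m/s = 0.5500 m/s

at the boundary: (5/8)·v² + (49/20)·v + (-4917/3200) = 0
  disc = (49/20)² − 4·(5/8)·(-4917/3200) = 63001/6400 ; √disc = 251/80
  v_R = (−(49/20) + 251/80) / (2·(5/8)) = 11/20 m/s
check:
T_s = v_R/a_R = (11/20)/(4/5) = 0.6875 s
robot covers v_R·T_r = 0.5500·0.2000 = 0.1100 m before braking
robot covers 0.5500·0.6875 − ½·0.8000·0.6875² = 0.1891 m while stopping
person approaches 1.8000·(0.2000+0.6875) = 1.5975 m
C+Z_d+Z_r = 0.1200+0.0050+0.0600 = 0.1850 m
sum ≈ 0.1100+0.1891+1.5975+0.1850 ≈ 2.0816 m = S ✓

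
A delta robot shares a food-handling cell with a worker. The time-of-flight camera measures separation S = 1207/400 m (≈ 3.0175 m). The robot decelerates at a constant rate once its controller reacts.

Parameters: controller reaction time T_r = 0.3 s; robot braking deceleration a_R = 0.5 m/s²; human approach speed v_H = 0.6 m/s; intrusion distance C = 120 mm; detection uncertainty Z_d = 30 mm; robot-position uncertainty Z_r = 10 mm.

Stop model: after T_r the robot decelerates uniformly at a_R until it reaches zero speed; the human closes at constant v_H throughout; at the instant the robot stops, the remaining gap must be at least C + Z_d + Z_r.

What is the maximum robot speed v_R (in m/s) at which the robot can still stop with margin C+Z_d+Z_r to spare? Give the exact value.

v_R_max = 21/20 m/s = 1.0500 m/s

collect terms ⇒ (1)·v_R² + (3/2)·v_R + (-1071/400) = 0
  disc = (3/2)² − 4·(1)·(-1071/400) = 324/25 ; √disc = 18/5
  v_R = (−(3/2) + 18/5) / (2·(1)) = 21/20 m/s
check:
braking lasts T_s = (21/20)/(1/2) = 2.1000 s
robot covers v_R·T_r = 1.0500·0.3000 = 0.3150 m before braking
braking distance = 1.0500²/(2·0.5000) = 1.1025 m
human over T_r+T_s: 0.6000·(0.3000+2.1000) = 1.4400 m
C+Z_d+Z_r = 0.1200+0.0300+0.0100 = 0.1600 m
sum ≈ 0.3150+1.1025+1.4400+0.1600 ≈ 3.0175 m = S ✓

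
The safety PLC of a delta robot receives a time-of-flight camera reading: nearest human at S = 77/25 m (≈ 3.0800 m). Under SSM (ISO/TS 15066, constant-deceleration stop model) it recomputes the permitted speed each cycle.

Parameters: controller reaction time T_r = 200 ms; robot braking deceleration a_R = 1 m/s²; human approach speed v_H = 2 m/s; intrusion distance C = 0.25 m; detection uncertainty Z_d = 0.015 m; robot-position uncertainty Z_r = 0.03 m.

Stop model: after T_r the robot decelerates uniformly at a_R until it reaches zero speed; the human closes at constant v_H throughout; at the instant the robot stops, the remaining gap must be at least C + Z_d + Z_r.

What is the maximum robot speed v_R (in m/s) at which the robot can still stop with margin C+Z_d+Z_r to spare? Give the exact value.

at the boundary: (1/2)·v² + (11/5)·v + (-477/200) = 0
  disc = (11/5)² − 4·(1/2)·(-477/200) = 961/100 ; √disc = 31/10
  v_R = (−(11/5) + 31/10) / (2·(1/2)) = 9/10 m/s
check:
braking lasts T_s = (9/10)/1 = 0.9000 s
robot covers v_R·T_r = 0.9000·0.2000 = 0.1800 m before braking
robot covers 0.9000·0.9000 − ½·1.0000·0.9000² = 0.4050 m while stopping
human closes 2.0000·1.1000 = 2.2000 m
residual clearance needed = 0.2500+0.0150+0.0300 = 0.2950 m
sum ≈ 0.1800+0.4050+2.2000+0.2950 ≈ 3.0800 m = S ✓

v_R_max = 9/10 m/s = 0.9000 m/s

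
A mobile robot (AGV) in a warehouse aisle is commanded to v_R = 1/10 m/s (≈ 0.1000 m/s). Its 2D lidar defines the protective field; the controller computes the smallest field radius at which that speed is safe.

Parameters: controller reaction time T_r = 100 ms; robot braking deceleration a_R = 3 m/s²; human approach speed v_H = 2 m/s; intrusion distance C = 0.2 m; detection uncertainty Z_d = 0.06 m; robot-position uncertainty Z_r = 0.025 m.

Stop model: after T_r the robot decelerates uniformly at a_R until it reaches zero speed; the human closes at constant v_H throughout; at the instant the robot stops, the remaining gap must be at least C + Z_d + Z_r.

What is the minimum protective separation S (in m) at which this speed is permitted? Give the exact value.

S_min = 169/300 m = 0.5633 m

T_s = v_R/a_R = (1/10)/3 = 0.0333 s
robot covers v_R·T_r = 0.1000·0.1000 = 0.0100 m before braking
braking distance = 0.1000²/(2·3.0000) = 0.0017 m
human closes 2.0000·0.1333 = 0.2667 m
C+Z_d+Z_r = 0.2000+0.0600+0.0250 = 0.2850 m
S_min ≈ 0.0100+0.0017+0.2667+0.2850  ⇒  S_min = 169/300 m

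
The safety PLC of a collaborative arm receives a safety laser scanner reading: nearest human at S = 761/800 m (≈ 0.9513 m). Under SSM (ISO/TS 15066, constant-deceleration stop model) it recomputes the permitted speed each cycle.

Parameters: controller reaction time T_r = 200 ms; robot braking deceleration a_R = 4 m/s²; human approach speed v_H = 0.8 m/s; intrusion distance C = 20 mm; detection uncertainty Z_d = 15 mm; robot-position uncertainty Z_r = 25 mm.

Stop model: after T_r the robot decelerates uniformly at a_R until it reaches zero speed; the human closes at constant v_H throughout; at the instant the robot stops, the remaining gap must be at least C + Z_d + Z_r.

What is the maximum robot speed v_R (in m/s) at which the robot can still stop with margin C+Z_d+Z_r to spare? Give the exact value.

v_R_max = 13/10 m/s = 1.3000 m/s

at the boundary: (1/8)·v² + (2/5)·v + (-117/160) = 0
  disc = (2/5)² − 4·(1/8)·(-117/160) = 841/1600 ; √disc = 29/40
  v_R = (−(2/5) + 29/40) / (2·(1/8)) = 13/10 m/s
check:
braking lasts T_s = (13/10)/4 = 0.3250 s
reaction-phase robot travel = 1.3000·0.2000 = 0.2600 m
braking distance = 1.3000²/(2·4.0000) = 0.2112 m
human closes 0.8000·0.5250 = 0.4200 m
margins: 0.0200+0.0150+0.0250 = 0.0600 m
sum ≈ 0.2600+0.2112+0.4200+0.0600 ≈ 0.9513 m = S ✓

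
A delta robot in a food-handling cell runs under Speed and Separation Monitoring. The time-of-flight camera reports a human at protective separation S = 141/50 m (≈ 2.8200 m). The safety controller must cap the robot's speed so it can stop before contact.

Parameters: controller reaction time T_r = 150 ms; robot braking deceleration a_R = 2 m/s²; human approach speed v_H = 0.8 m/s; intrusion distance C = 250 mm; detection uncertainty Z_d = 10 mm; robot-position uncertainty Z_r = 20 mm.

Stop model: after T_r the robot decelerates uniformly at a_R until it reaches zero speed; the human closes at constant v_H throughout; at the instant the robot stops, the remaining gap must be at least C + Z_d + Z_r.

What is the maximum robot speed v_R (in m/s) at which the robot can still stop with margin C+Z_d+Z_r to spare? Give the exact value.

quadratic (1/4)·v² + (11/20)·v + (-121/50) = 0
  disc = (11/20)² − 4·(1/4)·(-121/50) = 1089/400 ; √disc = 33/20
  v_R = (−(11/20) + 33/20) / (2·(1/4)) = 11/5 m/s
check:
braking lasts T_s = (11/5)/2 = 1.1000 s
robot in T_r: 2.2000·0.1500 = 0.3300 m
robot under decel: 2.2000²/(2·2.0000) = 1.2100 m
human closes 0.8000·1.2500 = 1.0000 m
margins: 0.2500+0.0100+0.0200 = 0.2800 m
sum ≈ 0.3300+1.2100+1.0000+0.2800 ≈ 2.8200 m = S ✓

v_R_max = 11/5 m/s = 2.2000 m/s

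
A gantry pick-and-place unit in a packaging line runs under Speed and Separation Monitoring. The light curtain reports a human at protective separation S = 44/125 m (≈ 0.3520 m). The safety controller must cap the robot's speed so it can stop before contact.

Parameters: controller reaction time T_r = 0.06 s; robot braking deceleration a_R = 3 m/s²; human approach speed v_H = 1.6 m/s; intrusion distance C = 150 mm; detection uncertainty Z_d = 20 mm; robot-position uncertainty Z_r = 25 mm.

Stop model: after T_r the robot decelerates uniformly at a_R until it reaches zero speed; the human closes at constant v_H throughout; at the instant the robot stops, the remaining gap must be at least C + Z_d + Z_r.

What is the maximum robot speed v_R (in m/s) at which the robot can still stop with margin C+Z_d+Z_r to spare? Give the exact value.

v_R_max = 1/10 m/s = 0.1000 m/s

collect terms ⇒ (1/6)·v_R² + (89/150)·v_R + (-61/1000) = 0
  disc = (89/150)² − 4·(1/6)·(-61/1000) = 2209/5625 ; √disc = 47/75
  v_R = (−(89/150) + 47/75) / (2·(1/6)) = 1/10 m/s
check:
T_s = v_R/a_R = (1/10)/3 = 0.0333 s
robot covers v_R·T_r = 0.1000·0.0600 = 0.0060 m before braking
robot under decel: 0.1000²/(2·3.0000) = 0.0017 m
human closes 1.6000·0.0933 = 0.1493 m
residual clearance needed = 0.1500+0.0200+0.0250 = 0.1950 m
sum ≈ 0.0060+0.0017+0.1493+0.1950 ≈ 0.3520 m = S ✓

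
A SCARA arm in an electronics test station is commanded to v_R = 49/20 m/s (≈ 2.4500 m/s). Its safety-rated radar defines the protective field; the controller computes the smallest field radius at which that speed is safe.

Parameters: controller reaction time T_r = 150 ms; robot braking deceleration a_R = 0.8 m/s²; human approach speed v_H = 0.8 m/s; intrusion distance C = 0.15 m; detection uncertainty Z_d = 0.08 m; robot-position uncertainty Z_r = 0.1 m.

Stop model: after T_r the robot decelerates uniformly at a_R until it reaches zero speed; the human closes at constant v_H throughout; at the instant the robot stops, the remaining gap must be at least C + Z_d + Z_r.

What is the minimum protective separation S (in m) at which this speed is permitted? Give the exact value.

braking lasts T_s = (49/20)/(4/5) = 3.0625 s
reaction-phase robot travel = 2.4500·0.1500 = 0.3675 m
robot under decel: 2.4500²/(2·0.8000) = 3.7516 m
human over T_r+T_s: 0.8000·(0.1500+3.0625) = 2.5700 m
residual clearance needed = 0.1500+0.0800+0.1000 = 0.3300 m
S_min ≈ 0.3675+3.7516+2.5700+0.3300  ⇒  S_min = 22461/3200 m

S_min = 22461/3200 m = 7.0191 m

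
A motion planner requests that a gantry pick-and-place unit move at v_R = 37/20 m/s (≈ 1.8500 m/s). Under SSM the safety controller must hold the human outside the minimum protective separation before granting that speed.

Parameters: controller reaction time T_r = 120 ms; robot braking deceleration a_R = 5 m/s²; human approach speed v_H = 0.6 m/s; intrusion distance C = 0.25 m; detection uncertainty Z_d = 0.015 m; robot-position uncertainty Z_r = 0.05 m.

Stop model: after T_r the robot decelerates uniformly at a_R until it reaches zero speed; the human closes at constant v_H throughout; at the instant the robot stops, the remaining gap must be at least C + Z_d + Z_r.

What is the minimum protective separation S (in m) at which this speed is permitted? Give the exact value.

braking lasts T_s = (37/20)/5 = 0.3700 s
robot in T_r: 1.8500·0.1200 = 0.2220 m
robot under decel: 1.8500²/(2·5.0000) = 0.3422 m
human over T_r+T_s: 0.6000·(0.1200+0.3700) = 0.2940 m
margins: 0.2500+0.0150+0.0500 = 0.3150 m
S_min ≈ 0.2220+0.3422+0.2940+0.3150  ⇒  S_min = 4693/4000 m

S_min = 4693/4000 m = 1.1732 m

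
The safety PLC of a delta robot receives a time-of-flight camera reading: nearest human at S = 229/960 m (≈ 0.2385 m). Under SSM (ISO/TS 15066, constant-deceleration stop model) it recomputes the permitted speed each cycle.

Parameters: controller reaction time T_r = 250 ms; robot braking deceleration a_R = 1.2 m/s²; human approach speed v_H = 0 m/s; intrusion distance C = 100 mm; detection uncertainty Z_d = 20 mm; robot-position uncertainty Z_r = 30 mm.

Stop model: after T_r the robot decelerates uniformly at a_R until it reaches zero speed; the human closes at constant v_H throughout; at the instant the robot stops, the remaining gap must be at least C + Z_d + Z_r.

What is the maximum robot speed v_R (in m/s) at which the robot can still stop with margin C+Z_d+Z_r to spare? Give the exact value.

quadratic (5/12)·v² + (1/4)·v + (-17/192) = 0
  disc = (1/4)² − 4·(5/12)·(-17/192) = 121/576 ; √disc = 11/24
  v_R = (−(1/4) + 11/24) / (2·(5/12)) = 1/4 m/s
check:
braking lasts T_s = (1/4)/(6/5) = 0.2083 s
reaction-phase robot travel = 0.2500·0.2500 = 0.0625 m
robot under decel: 0.2500²/(2·1.2000) = 0.0260 m
human closes 0.0000·0.4583 = 0.0000 m
C+Z_d+Z_r = 0.1000+0.0200+0.0300 = 0.1500 m
sum ≈ 0.0625+0.0260+0.0000+0.1500 ≈ 0.2385 m = S ✓

v_R_max = 1/4 m/s = 0.2500 m/s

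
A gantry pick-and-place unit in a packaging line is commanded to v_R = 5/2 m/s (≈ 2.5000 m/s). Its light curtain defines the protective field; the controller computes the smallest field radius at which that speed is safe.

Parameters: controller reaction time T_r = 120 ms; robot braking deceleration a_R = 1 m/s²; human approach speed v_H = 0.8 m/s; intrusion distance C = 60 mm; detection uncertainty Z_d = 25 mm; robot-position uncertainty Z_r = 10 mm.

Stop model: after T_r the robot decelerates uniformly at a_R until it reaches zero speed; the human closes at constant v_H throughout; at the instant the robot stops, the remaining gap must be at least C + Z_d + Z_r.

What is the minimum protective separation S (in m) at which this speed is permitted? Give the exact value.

T_s = v_R/a_R = (5/2)/1 = 2.5000 s
robot in T_r: 2.5000·0.1200 = 0.3000 m
robot covers 2.5000·2.5000 − ½·1.0000·2.5000² = 3.1250 m while stopping
human closes 0.8000·2.6200 = 2.0960 m
residual clearance needed = 0.0600+0.0250+0.0100 = 0.0950 m
S_min ≈ 0.3000+3.1250+2.0960+0.0950  ⇒  S_min = 702/125 m

S_min = 702/125 m = 5.6160 m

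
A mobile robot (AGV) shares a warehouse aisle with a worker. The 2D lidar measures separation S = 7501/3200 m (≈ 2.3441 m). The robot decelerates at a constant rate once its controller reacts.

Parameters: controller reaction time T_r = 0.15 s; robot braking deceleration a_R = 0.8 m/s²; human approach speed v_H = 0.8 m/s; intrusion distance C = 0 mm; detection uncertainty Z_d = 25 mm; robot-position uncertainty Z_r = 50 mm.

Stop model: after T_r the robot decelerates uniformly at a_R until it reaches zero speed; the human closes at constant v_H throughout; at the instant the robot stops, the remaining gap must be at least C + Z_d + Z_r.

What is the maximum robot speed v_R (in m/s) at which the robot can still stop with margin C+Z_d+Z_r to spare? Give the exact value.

collect terms ⇒ (5/8)·v_R² + (23/20)·v_R + (-6877/3200) = 0
  disc = (23/20)² − 4·(5/8)·(-6877/3200) = 42849/6400 ; √disc = 207/80
  v_R = (−(23/20) + 207/80) / (2·(5/8)) = 23/20 m/s
check:
T_s = v_R/a_R = (23/20)/(4/5) = 1.4375 s
robot covers v_R·T_r = 1.1500·0.1500 = 0.1725 m before braking
braking distance = 1.1500²/(2·0.8000) = 0.8266 m
human over T_r+T_s: 0.8000·(0.1500+1.4375) = 1.2700 m
margins: 0.0000+0.0250+0.0500 = 0.0750 m
sum ≈ 0.1725+0.8266+1.2700+0.0750 ≈ 2.3441 m = S ✓

v_R_max = 23/20 m/s = 1.1500 m/s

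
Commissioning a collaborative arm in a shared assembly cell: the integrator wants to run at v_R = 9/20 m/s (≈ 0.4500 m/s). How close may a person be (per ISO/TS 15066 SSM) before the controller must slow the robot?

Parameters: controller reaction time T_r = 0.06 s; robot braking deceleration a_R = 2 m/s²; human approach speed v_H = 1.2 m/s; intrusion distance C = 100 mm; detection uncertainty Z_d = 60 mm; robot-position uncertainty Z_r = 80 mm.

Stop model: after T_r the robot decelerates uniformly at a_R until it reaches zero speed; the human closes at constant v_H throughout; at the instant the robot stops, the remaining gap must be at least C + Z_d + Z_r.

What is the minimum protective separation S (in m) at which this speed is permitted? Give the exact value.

stop time T_s = (9/20)/2 = 0.2250 s
reaction-phase robot travel = 0.4500·0.0600 = 0.0270 m
robot covers 0.4500·0.2250 − ½·2.0000·0.2250² = 0.0506 m while stopping
person approaches 1.2000·(0.0600+0.2250) = 0.3420 m
residual clearance needed = 0.1000+0.0600+0.0800 = 0.2400 m
S_min ≈ 0.0270+0.0506+0.3420+0.2400  ⇒  S_min = 5277/8000 m

S_min = 5277/8000 m = 0.6596 m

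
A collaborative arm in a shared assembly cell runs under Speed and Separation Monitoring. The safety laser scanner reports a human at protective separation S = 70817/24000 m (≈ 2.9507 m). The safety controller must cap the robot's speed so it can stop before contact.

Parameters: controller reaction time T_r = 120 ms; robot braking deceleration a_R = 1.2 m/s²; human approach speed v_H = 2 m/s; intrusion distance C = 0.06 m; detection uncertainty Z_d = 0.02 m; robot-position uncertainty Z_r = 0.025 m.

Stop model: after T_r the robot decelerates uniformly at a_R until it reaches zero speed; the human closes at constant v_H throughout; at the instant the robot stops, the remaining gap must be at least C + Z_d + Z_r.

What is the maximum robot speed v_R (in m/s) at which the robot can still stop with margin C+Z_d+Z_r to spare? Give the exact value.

collect terms ⇒ (5/12)·v_R² + (134/75)·v_R + (-62537/24000) = 0
  disc = (134/75)² − 4·(5/12)·(-62537/24000) = 301401/40000 ; √disc = 549/200
  v_R = (−(134/75) + 549/200) / (2·(5/12)) = 23/20 m/s
check:
stop time T_s = (23/20)/(6/5) = 0.9583 s
reaction-phase robot travel = 1.1500·0.1200 = 0.1380 m
braking distance = 1.1500²/(2·1.2000) = 0.5510 m
human over T_r+T_s: 2.0000·(0.1200+0.9583) = 2.1567 m
margins: 0.0600+0.0200+0.0250 = 0.1050 m
sum ≈ 0.1380+0.5510+2.1567+0.1050 ≈ 2.9507 m = S ✓

v_R_max = 23/20 m/s = 1.1500 m/s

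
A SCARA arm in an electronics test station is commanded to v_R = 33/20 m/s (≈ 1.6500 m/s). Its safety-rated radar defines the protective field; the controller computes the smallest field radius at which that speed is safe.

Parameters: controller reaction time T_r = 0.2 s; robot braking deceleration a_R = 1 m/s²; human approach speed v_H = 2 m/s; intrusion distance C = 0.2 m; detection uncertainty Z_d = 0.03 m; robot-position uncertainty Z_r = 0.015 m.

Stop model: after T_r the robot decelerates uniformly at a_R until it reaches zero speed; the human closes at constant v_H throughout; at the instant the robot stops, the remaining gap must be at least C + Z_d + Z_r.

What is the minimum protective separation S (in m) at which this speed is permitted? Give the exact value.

braking lasts T_s = (33/20)/1 = 1.6500 s
robot in T_r: 1.6500·0.2000 = 0.3300 m
robot covers 1.6500·1.6500 − ½·1.0000·1.6500² = 1.3613 m while stopping
human closes 2.0000·1.8500 = 3.7000 m
C+Z_d+Z_r = 0.2000+0.0300+0.0150 = 0.2450 m
S_min ≈ 0.3300+1.3613+3.7000+0.2450  ⇒  S_min = 4509/800 m

S_min = 4509/800 m = 5.6363 m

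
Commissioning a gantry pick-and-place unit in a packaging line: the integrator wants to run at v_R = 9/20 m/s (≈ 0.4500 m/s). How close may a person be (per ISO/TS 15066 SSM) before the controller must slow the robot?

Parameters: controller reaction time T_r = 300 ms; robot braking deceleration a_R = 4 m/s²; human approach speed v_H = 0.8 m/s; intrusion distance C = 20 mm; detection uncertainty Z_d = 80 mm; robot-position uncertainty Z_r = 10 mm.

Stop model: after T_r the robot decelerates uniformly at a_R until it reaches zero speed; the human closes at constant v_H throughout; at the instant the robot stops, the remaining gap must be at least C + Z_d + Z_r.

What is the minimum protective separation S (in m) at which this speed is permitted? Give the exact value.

stop time T_s = (9/20)/4 = 0.1125 s
robot in T_r: 0.4500·0.3000 = 0.1350 m
robot covers 0.4500·0.1125 − ½·4.0000·0.1125² = 0.0253 m while stopping
person approaches 0.8000·(0.3000+0.1125) = 0.3300 m
residual clearance needed = 0.0200+0.0800+0.0100 = 0.1100 m
S_min ≈ 0.1350+0.0253+0.3300+0.1100  ⇒  S_min = 1921/3200 m

S_min = 1921/3200 m = 0.6003 m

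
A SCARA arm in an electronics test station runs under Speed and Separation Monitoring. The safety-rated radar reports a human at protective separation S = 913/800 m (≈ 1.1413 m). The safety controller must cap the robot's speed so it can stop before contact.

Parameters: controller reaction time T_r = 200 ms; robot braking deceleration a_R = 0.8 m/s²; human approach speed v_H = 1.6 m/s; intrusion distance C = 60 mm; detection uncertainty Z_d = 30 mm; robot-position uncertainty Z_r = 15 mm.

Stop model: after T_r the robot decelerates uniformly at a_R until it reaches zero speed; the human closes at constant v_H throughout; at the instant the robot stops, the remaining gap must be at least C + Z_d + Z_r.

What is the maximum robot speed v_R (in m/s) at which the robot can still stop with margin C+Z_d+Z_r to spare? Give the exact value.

at the boundary: (5/8)·v² + (11/5)·v + (-573/800) = 0
  disc = (11/5)² − 4·(5/8)·(-573/800) = 10609/1600 ; √disc = 103/40
  v_R = (−(11/5) + 103/40) / (2·(5/8)) = 3/10 m/s
check:
T_s = v_R/a_R = (3/10)/(4/5) = 0.3750 s
robot covers v_R·T_r = 0.3000·0.2000 = 0.0600 m before braking
robot under decel: 0.3000²/(2·0.8000) = 0.0563 m
human over T_r+T_s: 1.6000·(0.2000+0.3750) = 0.9200 m
margins: 0.0600+0.0300+0.0150 = 0.1050 m
sum ≈ 0.0600+0.0563+0.9200+0.1050 ≈ 1.1413 m = S ✓

v_R_max = 3/10 m/s = 0.3000 m/s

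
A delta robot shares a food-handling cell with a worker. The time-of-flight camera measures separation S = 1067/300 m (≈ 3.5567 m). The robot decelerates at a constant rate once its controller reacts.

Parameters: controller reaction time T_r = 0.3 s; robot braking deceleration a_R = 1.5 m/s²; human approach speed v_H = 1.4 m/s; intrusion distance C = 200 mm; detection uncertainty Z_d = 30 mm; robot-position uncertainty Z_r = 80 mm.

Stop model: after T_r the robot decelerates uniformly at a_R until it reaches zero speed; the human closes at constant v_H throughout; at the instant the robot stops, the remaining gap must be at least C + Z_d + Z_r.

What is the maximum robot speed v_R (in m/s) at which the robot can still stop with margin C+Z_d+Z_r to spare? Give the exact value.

v_R_max = 8/5 m/s = 1.6000 m/s

quadratic (1/3)·v² + (37/30)·v + (-212/75) = 0
  disc = (37/30)² − 4·(1/3)·(-212/75) = 529/100 ; √disc = 23/10
  v_R = (−(37/30) + 23/10) / (2·(1/3)) = 8/5 m/s
check:
stop time T_s = (8/5)/(3/2) = 1.0667 s
robot covers v_R·T_r = 1.6000·0.3000 = 0.4800 m before braking
braking distance = 1.6000²/(2·1.5000) = 0.8533 m
person approaches 1.4000·(0.3000+1.0667) = 1.9133 m
residual clearance needed = 0.2000+0.0300+0.0800 = 0.3100 m
sum ≈ 0.4800+0.8533+1.9133+0.3100 ≈ 3.5567 m = S ✓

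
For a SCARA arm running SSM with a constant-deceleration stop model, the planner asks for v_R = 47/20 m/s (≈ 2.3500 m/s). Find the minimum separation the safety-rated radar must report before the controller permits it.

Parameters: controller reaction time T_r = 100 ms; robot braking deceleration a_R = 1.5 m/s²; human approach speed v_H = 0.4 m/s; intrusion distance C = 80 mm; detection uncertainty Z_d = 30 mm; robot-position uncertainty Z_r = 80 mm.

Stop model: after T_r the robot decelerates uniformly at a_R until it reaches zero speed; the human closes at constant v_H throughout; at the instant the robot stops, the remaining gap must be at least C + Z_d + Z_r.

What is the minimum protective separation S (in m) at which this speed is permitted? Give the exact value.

S_min = 1173/400 m = 2.9325 m

braking lasts T_s = (47/20)/(3/2) = 1.5667 s
robot covers v_R·T_r = 2.3500·0.1000 = 0.2350 m before braking
braking distance = 2.3500²/(2·1.5000) = 1.8408 m
human closes 0.4000·1.6667 = 0.6667 m
margins: 0.0800+0.0300+0.0800 = 0.1900 m
S_min ≈ 0.2350+1.8408+0.6667+0.1900  ⇒  S_min = 1173/400 m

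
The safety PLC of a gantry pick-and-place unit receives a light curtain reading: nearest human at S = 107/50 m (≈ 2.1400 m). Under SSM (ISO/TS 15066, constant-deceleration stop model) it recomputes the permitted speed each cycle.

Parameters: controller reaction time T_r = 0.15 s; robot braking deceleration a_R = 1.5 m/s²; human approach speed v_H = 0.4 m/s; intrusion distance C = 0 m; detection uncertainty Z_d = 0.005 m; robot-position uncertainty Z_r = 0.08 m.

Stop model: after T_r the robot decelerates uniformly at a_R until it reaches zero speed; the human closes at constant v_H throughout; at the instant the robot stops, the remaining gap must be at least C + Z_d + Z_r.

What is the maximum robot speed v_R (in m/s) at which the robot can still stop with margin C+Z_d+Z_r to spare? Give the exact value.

quadratic (1/3)·v² + (5/12)·v + (-399/200) = 0
  disc = (5/12)² − 4·(1/3)·(-399/200) = 10201/3600 ; √disc = 101/60
  v_R = (−(5/12) + 101/60) / (2·(1/3)) = 19/10 m/s
check:
braking lasts T_s = (19/10)/(3/2) = 1.2667 s
robot covers v_R·T_r = 1.9000·0.1500 = 0.2850 m before braking
robot covers 1.9000·1.2667 − ½·1.5000·1.2667² = 1.2033 m while stopping
human closes 0.4000·1.4167 = 0.5667 m
residual clearance needed = 0.0000+0.0050+0.0800 = 0.0850 m
sum ≈ 0.2850+1.2033+0.5667+0.0850 ≈ 2.1400 m = S ✓

v_R_max = 19/10 m/s = 1.9000 m/s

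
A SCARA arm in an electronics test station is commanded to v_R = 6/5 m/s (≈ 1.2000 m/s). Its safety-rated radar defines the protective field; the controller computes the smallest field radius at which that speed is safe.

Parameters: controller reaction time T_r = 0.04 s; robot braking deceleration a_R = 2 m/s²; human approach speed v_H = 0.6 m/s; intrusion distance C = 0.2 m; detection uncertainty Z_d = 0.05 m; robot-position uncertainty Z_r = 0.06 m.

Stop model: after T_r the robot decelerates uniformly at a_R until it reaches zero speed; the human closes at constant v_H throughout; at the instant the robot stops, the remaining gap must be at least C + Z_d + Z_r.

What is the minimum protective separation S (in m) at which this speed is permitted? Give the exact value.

braking lasts T_s = (6/5)/2 = 0.6000 s
robot in T_r: 1.2000·0.0400 = 0.0480 m
robot covers 1.2000·0.6000 − ½·2.0000·0.6000² = 0.3600 m while stopping
person approaches 0.6000·(0.0400+0.6000) = 0.3840 m
C+Z_d+Z_r = 0.2000+0.0500+0.0600 = 0.3100 m
S_min ≈ 0.0480+0.3600+0.3840+0.3100  ⇒  S_min = 551/500 m

S_min = 551/500 m = 1.1020 m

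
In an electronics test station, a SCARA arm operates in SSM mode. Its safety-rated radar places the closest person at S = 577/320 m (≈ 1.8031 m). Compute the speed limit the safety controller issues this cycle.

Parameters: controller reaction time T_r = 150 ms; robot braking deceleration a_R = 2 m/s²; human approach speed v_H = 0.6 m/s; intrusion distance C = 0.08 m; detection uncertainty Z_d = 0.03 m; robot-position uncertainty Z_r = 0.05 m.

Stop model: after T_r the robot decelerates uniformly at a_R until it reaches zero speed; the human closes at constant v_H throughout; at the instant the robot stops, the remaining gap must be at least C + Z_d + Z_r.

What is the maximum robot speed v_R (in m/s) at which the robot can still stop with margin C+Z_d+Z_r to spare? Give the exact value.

collect terms ⇒ (1/4)·v_R² + (9/20)·v_R + (-497/320) = 0
  disc = (9/20)² − 4·(1/4)·(-497/320) = 2809/1600 ; √disc = 53/40
  v_R = (−(9/20) + 53/40) / (2·(1/4)) = 7/4 m/s
check:
T_s = v_R/a_R = (7/4)/2 = 0.8750 s
robot covers v_R·T_r = 1.7500·0.1500 = 0.2625 m before braking
robot covers 1.7500·0.8750 − ½·2.0000·0.8750² = 0.7656 m while stopping
human over T_r+T_s: 0.6000·(0.1500+0.8750) = 0.6150 m
residual clearance needed = 0.0800+0.0300+0.0500 = 0.1600 m
sum ≈ 0.2625+0.7656+0.6150+0.1600 ≈ 1.8031 m = S ✓

v_R_max = 7/4 m/s = 1.7500 m/s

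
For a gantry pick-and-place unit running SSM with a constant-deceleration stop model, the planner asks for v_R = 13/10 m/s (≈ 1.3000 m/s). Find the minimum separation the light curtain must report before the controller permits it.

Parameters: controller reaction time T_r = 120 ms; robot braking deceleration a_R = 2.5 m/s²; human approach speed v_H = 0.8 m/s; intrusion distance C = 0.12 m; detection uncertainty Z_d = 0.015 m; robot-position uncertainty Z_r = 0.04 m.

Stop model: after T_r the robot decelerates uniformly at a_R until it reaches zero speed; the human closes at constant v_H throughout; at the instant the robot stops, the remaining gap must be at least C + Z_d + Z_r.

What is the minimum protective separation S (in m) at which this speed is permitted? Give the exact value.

S_min = 1181/1000 m = 1.1810 m

braking lasts T_s = (13/10)/(5/2) = 0.5200 s
robot covers v_R·T_r = 1.3000·0.1200 = 0.1560 m before braking
robot covers 1.3000·0.5200 − ½·2.5000·0.5200² = 0.3380 m while stopping
human closes 0.8000·0.6400 = 0.5120 m
C+Z_d+Z_r = 0.1200+0.0150+0.0400 = 0.1750 m
S_min ≈ 0.1560+0.3380+0.5120+0.1750  ⇒  S_min = 1181/1000 m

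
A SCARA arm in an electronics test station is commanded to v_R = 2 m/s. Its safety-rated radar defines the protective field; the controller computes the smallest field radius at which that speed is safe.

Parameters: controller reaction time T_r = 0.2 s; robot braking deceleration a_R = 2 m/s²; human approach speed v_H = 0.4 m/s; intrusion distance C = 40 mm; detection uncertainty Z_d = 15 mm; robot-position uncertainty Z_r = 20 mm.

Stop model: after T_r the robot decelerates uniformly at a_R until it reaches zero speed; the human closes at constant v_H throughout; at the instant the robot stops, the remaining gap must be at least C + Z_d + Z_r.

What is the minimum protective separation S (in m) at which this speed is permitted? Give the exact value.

S_min = 391/200 m = 1.9550 m

T_s = v_R/a_R = 2/2 = 1.0000 s
robot covers v_R·T_r = 2.0000·0.2000 = 0.4000 m before braking
robot under decel: 2.0000²/(2·2.0000) = 1.0000 m
human over T_r+T_s: 0.4000·(0.2000+1.0000) = 0.4800 m
residual clearance needed = 0.0400+0.0150+0.0200 = 0.0750 m
S_min ≈ 0.4000+1.0000+0.4800+0.0750  ⇒  S_min = 391/200 m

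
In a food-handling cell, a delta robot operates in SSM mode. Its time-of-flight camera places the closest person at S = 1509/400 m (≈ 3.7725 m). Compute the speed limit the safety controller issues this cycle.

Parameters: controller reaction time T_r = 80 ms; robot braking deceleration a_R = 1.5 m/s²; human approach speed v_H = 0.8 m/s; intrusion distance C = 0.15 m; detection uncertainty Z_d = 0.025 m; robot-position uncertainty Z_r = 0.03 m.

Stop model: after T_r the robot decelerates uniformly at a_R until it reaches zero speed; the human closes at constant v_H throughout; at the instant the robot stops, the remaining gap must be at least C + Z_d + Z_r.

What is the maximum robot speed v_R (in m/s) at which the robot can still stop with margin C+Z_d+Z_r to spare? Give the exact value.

v_R_max = 49/20 m/s = 2.4500 m/s

at the boundary: (1/3)·v² + (46/75)·v + (-7007/2000) = 0
  disc = (46/75)² − 4·(1/3)·(-7007/2000) = 113569/22500 ; √disc = 337/150
  v_R = (−(46/75) + 337/150) / (2·(1/3)) = 49/20 m/s
check:
stop time T_s = (49/20)/(3/2) = 1.6333 s
robot covers v_R·T_r = 2.4500·0.0800 = 0.1960 m before braking
robot covers 2.4500·1.6333 − ½·1.5000·1.6333² = 2.0008 m while stopping
person approaches 0.8000·(0.0800+1.6333) = 1.3707 m
residual clearance needed = 0.1500+0.0250+0.0300 = 0.2050 m
sum ≈ 0.1960+2.0008+1.3707+0.2050 ≈ 3.7725 m = S ✓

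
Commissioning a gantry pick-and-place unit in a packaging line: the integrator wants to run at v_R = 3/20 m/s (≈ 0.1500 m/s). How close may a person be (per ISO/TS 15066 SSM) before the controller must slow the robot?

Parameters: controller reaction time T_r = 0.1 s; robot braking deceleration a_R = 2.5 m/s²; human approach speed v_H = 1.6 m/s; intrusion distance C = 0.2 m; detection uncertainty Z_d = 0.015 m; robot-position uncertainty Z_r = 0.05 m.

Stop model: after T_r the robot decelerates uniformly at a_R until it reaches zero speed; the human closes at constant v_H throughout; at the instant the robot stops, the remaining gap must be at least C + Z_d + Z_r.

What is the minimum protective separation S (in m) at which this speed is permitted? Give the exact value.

braking lasts T_s = (3/20)/(5/2) = 0.0600 s
robot in T_r: 0.1500·0.1000 = 0.0150 m
robot under decel: 0.1500²/(2·2.5000) = 0.0045 m
human over T_r+T_s: 1.6000·(0.1000+0.0600) = 0.2560 m
C+Z_d+Z_r = 0.2000+0.0150+0.0500 = 0.2650 m
S_min ≈ 0.0150+0.0045+0.2560+0.2650  ⇒  S_min = 1081/2000 m

S_min = 1081/2000 m = 0.5405 m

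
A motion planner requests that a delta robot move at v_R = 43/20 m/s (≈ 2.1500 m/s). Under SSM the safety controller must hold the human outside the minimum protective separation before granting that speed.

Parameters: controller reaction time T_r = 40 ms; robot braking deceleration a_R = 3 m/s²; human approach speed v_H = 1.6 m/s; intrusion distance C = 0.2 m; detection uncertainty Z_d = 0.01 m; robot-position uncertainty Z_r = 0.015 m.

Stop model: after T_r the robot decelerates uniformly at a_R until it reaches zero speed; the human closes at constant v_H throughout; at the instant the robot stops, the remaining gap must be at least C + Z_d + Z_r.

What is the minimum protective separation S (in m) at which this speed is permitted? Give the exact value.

braking lasts T_s = (43/20)/3 = 0.7167 s
robot covers v_R·T_r = 2.1500·0.0400 = 0.0860 m before braking
robot covers 2.1500·0.7167 − ½·3.0000·0.7167² = 0.7704 m while stopping
human closes 1.6000·0.7567 = 1.2107 m
margins: 0.2000+0.0100+0.0150 = 0.2250 m
S_min ≈ 0.0860+0.7704+1.2107+0.2250  ⇒  S_min = 5501/2400 m

S_min = 5501/2400 m = 2.2921 m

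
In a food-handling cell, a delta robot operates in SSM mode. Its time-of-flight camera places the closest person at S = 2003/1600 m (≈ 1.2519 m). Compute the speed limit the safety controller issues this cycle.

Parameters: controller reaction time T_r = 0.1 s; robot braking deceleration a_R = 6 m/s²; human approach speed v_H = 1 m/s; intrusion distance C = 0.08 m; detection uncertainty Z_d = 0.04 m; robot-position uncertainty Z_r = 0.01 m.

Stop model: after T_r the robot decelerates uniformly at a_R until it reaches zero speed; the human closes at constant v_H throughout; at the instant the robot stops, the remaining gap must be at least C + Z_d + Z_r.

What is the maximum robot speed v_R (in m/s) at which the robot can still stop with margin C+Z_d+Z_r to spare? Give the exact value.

v_R_max = 9/4 m/s = 2.2500 m/s

collect terms ⇒ (1/12)·v_R² + (4/15)·v_R + (-327/320) = 0
  disc = (4/15)² − 4·(1/12)·(-327/320) = 5929/14400 ; √disc = 77/120
  v_R = (−(4/15) + 77/120) / (2·(1/12)) = 9/4 m/s
check:
T_s = v_R/a_R = (9/4)/6 = 0.3750 s
robot covers v_R·T_r = 2.2500·0.1000 = 0.2250 m before braking
robot under decel: 2.2500²/(2·6.0000) = 0.4219 m
human over T_r+T_s: 1.0000·(0.1000+0.3750) = 0.4750 m
margins: 0.0800+0.0400+0.0100 = 0.1300 m
sum ≈ 0.2250+0.4219+0.4750+0.1300 ≈ 1.2519 m = S ✓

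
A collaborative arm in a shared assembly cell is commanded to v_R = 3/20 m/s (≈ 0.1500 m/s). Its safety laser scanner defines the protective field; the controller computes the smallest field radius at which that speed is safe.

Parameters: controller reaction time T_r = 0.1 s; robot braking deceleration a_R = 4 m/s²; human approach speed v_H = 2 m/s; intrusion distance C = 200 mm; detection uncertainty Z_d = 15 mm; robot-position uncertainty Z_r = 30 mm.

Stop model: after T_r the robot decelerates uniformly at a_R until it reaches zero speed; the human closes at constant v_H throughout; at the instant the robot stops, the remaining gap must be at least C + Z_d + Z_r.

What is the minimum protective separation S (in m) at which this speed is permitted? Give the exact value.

S_min = 1721/3200 m = 0.5378 m

T_s = v_R/a_R = (3/20)/4 = 0.0375 s
reaction-phase robot travel = 0.1500·0.1000 = 0.0150 m
braking distance = 0.1500²/(2·4.0000) = 0.0028 m
human over T_r+T_s: 2.0000·(0.1000+0.0375) = 0.2750 m
C+Z_d+Z_r = 0.2000+0.0150+0.0300 = 0.2450 m
S_min ≈ 0.0150+0.0028+0.2750+0.2450  ⇒  S_min = 1721/3200 m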